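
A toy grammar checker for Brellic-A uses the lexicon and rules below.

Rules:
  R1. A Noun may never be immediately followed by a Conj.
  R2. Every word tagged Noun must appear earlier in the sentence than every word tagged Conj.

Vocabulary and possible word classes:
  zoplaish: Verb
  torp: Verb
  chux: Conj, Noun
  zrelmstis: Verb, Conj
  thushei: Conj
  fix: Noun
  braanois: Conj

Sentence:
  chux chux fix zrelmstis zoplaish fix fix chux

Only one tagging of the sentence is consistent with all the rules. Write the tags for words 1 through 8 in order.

Candidates per position — 1:chux {Conj,Noun}; 2:chux {Conj,Noun}; 3:fix {Noun}; 4:zrelmstis {Verb,Conj}; 5:zoplaish {Verb}; 6:fix {Noun}; 7:fix {Noun}; 8:chux {Conj,Noun}.
If word 1 were Conj, no tagging could satisfy rule 2; so word 1 is Noun.
If word 2 were Conj, no tagging could satisfy rule 1; so word 2 is Noun.
If word 4 were Conj, no tagging could satisfy rule 1; so word 4 is Verb.
If word 8 were Conj, no tagging could satisfy rule 1; so word 8 is Noun.
The only consistent sequence is: Noun Noun Noun Verb Verb Noun Noun Noun.
Verifying each rule — rule 1 satisfied; rule 2 satisfied.

Noun Noun Noun Verb Verb Noun Noun Noun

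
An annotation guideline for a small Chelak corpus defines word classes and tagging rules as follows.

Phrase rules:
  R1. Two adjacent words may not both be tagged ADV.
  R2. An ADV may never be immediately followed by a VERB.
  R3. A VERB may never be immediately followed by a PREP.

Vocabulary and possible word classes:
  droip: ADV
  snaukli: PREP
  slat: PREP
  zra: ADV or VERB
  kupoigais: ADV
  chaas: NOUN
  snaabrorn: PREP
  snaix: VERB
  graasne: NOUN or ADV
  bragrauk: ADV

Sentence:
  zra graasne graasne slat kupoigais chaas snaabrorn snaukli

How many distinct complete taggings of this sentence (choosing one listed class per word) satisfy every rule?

5

Candidates per position — 1:zra {ADV,VERB}; 2:graasne {NOUN,ADV}; 3:graasne {NOUN,ADV}; 4:slat {PREP}; 5:kupoigais {ADV}; 6:chaas {NOUN}; 7:snaabrorn {PREP}; 8:snaukli {PREP}.
There are 8 candidate sequences in total.
The sequences that satisfy every rule: ADV NOUN NOUN PREP ADV NOUN PREP PREP; ADV NOUN ADV PREP ADV NOUN PREP PREP; VERB NOUN NOUN PREP ADV NOUN PREP PREP; VERB NOUN ADV PREP ADV NOUN PREP PREP; VERB ADV NOUN PREP ADV NOUN PREP PREP.
Count = 5.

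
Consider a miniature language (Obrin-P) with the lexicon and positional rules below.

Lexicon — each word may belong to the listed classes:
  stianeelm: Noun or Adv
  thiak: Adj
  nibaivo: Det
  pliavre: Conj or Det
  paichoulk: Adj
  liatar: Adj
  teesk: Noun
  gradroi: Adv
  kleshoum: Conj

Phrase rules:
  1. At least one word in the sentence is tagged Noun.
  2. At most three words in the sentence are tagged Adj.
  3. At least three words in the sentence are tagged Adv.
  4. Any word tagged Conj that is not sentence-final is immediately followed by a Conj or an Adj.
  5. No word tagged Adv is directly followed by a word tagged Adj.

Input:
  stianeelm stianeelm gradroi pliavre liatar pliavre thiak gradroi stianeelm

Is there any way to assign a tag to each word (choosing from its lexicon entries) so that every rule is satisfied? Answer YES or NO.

YES

Candidates per position — 1:stianeelm {Noun,Adv}; 2:stianeelm {Noun,Adv}; 3:gradroi {Adv}; 4:pliavre {Conj,Det}; 5:liatar {Adj}; 6:pliavre {Conj,Det}; 7:thiak {Adj}; 8:gradroi {Adv}; 9:stianeelm {Noun,Adv}.
One satisfying assignment: Adv Noun Adv Conj Adj Det Adj Adv Adv.
Verifying each rule — rule 1 ok; rule 2 ok; rule 3 ok; rule 4 ok; rule 5 ok.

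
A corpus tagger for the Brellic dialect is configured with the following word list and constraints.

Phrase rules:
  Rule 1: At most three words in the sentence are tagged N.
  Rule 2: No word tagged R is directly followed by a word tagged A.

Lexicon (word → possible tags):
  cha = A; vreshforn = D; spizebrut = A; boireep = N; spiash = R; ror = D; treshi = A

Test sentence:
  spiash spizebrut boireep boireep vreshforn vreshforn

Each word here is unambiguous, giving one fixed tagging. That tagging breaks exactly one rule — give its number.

Fixed tagging: R A N N D D.
Checking each rule: R1 ✓, R2 ✗.
Only rule 2 fails.

2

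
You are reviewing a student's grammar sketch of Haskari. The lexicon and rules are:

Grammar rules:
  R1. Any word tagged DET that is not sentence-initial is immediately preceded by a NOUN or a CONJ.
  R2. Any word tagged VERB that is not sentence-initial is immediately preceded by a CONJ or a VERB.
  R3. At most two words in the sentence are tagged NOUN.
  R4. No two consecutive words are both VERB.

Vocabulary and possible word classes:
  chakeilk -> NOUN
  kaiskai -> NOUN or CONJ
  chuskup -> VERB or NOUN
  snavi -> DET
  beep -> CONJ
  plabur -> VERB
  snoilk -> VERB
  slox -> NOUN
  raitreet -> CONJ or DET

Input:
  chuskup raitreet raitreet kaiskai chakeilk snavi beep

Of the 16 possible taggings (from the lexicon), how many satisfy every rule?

Candidates per position — 1:chuskup {VERB,NOUN}; 2:raitreet {CONJ,DET}; 3:raitreet {CONJ,DET}; 4:kaiskai {NOUN,CONJ}; 5:chakeilk {NOUN}; 6:snavi {DET}; 7:beep {CONJ}.
There are 16 candidate sequences in total.
Checking each against the rules leaves 7 sequences.
Count = 7.

7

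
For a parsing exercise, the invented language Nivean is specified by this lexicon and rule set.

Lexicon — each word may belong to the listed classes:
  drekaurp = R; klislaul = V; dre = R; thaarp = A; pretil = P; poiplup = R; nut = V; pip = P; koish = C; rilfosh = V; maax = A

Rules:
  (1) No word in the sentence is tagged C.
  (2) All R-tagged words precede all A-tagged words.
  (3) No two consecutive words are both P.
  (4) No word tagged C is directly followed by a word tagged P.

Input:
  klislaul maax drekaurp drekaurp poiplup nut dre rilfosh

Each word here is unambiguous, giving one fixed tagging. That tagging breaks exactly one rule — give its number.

2

Fixed tagging: V A R R R V R V.
Applying the rules: R1 ok, R2 fails, R3 ok, R4 ok.
Only rule 2 fails.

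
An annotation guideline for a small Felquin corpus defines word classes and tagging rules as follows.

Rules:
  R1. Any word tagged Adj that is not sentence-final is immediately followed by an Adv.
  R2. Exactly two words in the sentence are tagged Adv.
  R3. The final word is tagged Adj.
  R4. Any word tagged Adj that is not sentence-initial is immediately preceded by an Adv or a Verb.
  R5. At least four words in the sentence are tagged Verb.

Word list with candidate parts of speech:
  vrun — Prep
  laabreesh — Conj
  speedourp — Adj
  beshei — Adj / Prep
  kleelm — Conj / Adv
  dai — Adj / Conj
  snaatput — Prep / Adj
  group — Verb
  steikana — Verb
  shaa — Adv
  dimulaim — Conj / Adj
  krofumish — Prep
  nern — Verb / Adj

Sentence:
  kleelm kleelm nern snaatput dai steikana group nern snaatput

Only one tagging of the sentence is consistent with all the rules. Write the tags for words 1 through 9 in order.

Candidates per position — 1:kleelm {Conj,Adv}; 2:kleelm {Conj,Adv}; 3:nern {Verb,Adj}; 4:snaatput {Prep,Adj}; 5:dai {Adj,Conj}; 6:steikana {Verb}; 7:group {Verb}; 8:nern {Verb,Adj}; 9:snaatput {Prep,Adj}.
At position 1, choosing Conj makes rule 2 impossible to satisfy; hence Adv.
At position 2, choosing Conj makes rule 2 impossible to satisfy; hence Adv.
At position 3, choosing Adj makes rule 1 impossible to satisfy; hence Verb.
At position 4, choosing Adj makes rule 1 impossible to satisfy; hence Prep.
At position 5, choosing Adj makes rule 1 impossible to satisfy; hence Conj.
At position 8, choosing Adj makes rule 1 impossible to satisfy; hence Verb.
At position 9, choosing Prep makes rule 3 impossible to satisfy; hence Adj.
The only consistent sequence is: Adv Adv Verb Prep Conj Verb Verb Verb Adj.
Verifying each rule — rule 1 holds; rule 2 holds; rule 3 holds; rule 4 holds; rule 5 holds.

Adv Adv Verb Prep Conj Verb Verb Verb Adj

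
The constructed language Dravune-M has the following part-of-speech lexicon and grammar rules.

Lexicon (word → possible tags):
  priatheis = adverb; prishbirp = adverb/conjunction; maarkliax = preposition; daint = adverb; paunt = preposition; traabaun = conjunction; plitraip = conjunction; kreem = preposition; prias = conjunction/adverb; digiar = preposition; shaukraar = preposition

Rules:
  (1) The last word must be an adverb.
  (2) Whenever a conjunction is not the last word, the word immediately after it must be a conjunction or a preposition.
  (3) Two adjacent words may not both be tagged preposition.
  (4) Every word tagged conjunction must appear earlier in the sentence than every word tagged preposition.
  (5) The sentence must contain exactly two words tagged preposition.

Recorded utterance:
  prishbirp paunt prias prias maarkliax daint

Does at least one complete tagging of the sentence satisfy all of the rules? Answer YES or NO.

Candidates per position — 1:prishbirp {adverb,conjunction}; 2:paunt {preposition}; 3:prias {conjunction,adverb}; 4:prias {conjunction,adverb}; 5:maarkliax {preposition}; 6:daint {adverb}.
One satisfying assignment: adverb preposition adverb adverb preposition adverb.
Rule-by-rule: rule 1 holds; rule 2 holds; rule 3 holds; rule 4 holds; rule 5 holds.

YES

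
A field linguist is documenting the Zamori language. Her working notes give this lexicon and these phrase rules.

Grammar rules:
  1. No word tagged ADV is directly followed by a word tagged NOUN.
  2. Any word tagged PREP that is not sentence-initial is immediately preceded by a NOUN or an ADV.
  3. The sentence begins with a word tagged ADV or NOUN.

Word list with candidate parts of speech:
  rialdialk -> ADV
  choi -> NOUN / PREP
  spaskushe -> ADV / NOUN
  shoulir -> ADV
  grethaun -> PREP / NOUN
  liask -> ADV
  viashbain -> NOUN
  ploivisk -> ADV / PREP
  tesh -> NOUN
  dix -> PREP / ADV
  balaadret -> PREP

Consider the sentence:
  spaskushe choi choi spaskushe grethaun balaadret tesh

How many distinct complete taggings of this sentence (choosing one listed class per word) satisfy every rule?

Candidates per position — 1:spaskushe {ADV,NOUN}; 2:choi {NOUN,PREP}; 3:choi {NOUN,PREP}; 4:spaskushe {ADV,NOUN}; 5:grethaun {PREP,NOUN}; 6:balaadret {PREP}; 7:tesh {NOUN}.
There are 32 candidate sequences in total.
The sequences that satisfy every rule: ADV PREP NOUN NOUN NOUN PREP NOUN; NOUN NOUN NOUN NOUN NOUN PREP NOUN; NOUN NOUN PREP NOUN NOUN PREP NOUN; NOUN PREP NOUN NOUN NOUN PREP NOUN.
Count = 4.

4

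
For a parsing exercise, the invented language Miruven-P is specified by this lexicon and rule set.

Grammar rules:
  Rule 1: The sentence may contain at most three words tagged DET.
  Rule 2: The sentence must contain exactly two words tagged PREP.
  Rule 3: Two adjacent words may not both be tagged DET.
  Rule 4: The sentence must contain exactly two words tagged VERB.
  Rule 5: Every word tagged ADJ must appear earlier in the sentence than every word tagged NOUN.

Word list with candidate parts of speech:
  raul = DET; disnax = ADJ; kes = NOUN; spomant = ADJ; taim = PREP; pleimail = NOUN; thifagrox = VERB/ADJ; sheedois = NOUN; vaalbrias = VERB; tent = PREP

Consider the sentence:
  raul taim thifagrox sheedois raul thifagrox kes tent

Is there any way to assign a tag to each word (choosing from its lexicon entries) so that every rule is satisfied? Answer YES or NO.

YES

Candidates per position — 1:raul {DET}; 2:taim {PREP}; 3:thifagrox {VERB,ADJ}; 4:sheedois {NOUN}; 5:raul {DET}; 6:thifagrox {VERB,ADJ}; 7:kes {NOUN}; 8:tent {PREP}.
One satisfying assignment: DET PREP VERB NOUN DET VERB NOUN PREP.
Checking: rule 1 holds; rule 2 holds; rule 3 holds; rule 4 holds; rule 5 holds.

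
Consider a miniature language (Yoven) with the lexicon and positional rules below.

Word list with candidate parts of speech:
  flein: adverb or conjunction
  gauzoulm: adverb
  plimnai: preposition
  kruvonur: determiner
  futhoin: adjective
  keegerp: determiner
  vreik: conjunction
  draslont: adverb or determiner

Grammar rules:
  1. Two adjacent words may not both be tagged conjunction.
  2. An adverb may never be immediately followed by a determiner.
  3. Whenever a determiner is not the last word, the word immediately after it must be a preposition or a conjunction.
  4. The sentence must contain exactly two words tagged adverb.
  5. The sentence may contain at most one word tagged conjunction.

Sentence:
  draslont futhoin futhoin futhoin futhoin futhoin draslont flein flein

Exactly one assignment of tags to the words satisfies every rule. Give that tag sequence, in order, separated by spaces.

Candidates per position — 1:draslont {adverb,determiner}; 2:futhoin {adjective}; 3:futhoin {adjective}; 4:futhoin {adjective}; 5:futhoin {adjective}; 6:futhoin {adjective}; 7:draslont {adverb,determiner}; 8:flein {adverb,conjunction}; 9:flein {adverb,conjunction}.
At position 1, choosing determiner makes rule 3 impossible to satisfy; hence adverb.
The remaining ambiguous positions (7, 8, 9) are resolved jointly — only one combination satisfies every rule.
That leaves exactly one tagging: adverb adjective adjective adjective adjective adjective determiner conjunction adverb.
Verifying each rule — rule 1 ✓; rule 2 ✓; rule 3 ✓; rule 4 ✓; rule 5 ✓.

adverb adjective adjective adjective adjective adjective determiner conjunction adverb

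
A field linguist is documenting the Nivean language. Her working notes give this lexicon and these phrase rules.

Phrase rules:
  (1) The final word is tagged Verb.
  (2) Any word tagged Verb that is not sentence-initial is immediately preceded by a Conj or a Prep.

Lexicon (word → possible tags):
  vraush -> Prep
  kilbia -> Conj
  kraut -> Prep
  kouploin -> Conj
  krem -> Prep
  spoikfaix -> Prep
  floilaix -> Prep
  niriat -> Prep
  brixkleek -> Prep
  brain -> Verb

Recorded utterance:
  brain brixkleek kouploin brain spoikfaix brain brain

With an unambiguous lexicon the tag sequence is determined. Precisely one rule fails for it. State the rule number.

Fixed tagging: Verb Prep Conj Verb Prep Verb Verb.
Checking each rule: R1 ✓, R2 ✗.
Only rule 2 fails.

2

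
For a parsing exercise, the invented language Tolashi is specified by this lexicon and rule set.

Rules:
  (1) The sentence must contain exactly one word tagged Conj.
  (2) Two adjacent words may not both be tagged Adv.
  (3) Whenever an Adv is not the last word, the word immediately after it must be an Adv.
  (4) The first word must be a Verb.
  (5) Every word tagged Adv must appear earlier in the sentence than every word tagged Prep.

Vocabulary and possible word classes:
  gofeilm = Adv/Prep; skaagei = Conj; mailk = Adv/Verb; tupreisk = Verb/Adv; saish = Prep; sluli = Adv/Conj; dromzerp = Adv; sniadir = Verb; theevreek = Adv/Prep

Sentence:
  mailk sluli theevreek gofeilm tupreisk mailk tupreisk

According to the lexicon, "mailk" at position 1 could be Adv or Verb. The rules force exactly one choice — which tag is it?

Verb

Candidates per position — 1:mailk {Adv,Verb}; 2:sluli {Adv,Conj}; 3:theevreek {Adv,Prep}; 4:gofeilm {Adv,Prep}; 5:tupreisk {Verb,Adv}; 6:mailk {Adv,Verb}; 7:tupreisk {Verb,Adv}.
If word 1 were Adv, no tagging could satisfy rule 4; so word 1 is Verb.
If word 2 were Adv, no tagging could satisfy rule 1; so word 2 is Conj.
The remaining ambiguous positions (3, 4, 5, 6, 7) are resolved jointly — only one combination satisfies every rule.
The only consistent sequence is: Verb Conj Prep Prep Verb Verb Verb.
Checking: rule 1 ok; rule 2 ok; rule 3 ok; rule 4 ok; rule 5 ok.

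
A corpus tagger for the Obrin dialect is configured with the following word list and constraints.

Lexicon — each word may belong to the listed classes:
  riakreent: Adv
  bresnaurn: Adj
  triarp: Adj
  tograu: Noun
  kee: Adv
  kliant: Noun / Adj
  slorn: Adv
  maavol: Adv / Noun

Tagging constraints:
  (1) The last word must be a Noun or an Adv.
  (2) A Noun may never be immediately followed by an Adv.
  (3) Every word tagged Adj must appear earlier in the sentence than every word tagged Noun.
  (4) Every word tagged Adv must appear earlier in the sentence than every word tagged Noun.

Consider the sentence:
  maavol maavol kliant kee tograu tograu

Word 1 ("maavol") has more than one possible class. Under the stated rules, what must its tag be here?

Candidates per position — 1:maavol {Adv,Noun}; 2:maavol {Adv,Noun}; 3:kliant {Noun,Adj}; 4:kee {Adv}; 5:tograu {Noun}; 6:tograu {Noun}.
If word 1 were Noun, no tagging could satisfy rule 4; so word 1 is Adv.
If word 2 were Noun, no tagging could satisfy rule 4; so word 2 is Adv.
If word 3 were Noun, no tagging could satisfy rule 2; so word 3 is Adj.
The unique satisfying tagging is: Adv Adv Adj Adv Noun Noun.
Checking: rule 1 ✓; rule 2 ✓; rule 3 ✓; rule 4 ✓.

Adv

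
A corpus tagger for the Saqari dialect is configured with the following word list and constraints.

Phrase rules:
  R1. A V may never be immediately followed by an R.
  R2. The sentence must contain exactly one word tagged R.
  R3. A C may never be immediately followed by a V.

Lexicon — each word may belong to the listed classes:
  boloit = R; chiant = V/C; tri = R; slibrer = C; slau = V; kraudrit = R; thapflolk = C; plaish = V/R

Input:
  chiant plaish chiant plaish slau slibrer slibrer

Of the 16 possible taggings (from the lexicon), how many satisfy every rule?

2

Candidates per position — 1:chiant {V,C}; 2:plaish {V,R}; 3:chiant {V,C}; 4:plaish {V,R}; 5:slau {V}; 6:slibrer {C}; 7:slibrer {C}.
There are 16 candidate sequences in total.
The sequences that satisfy every rule: V V C R V C C; C R V V V C C.
Count = 2.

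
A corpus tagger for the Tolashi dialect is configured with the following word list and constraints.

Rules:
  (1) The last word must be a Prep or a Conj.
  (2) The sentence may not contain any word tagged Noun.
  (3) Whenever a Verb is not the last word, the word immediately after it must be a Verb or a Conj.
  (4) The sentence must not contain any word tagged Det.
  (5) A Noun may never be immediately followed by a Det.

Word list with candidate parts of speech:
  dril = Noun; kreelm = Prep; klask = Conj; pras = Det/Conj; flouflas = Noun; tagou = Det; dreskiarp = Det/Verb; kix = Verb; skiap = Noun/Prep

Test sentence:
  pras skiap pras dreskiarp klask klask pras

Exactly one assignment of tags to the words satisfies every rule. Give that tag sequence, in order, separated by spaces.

Conj Prep Conj Verb Conj Conj Conj

Candidates per position — 1:pras {Det,Conj}; 2:skiap {Noun,Prep}; 3:pras {Det,Conj}; 4:dreskiarp {Det,Verb}; 5:klask {Conj}; 6:klask {Conj}; 7:pras {Det,Conj}.
If word 1 were Det, no tagging could satisfy rule 4; so word 1 is Conj.
If word 2 were Noun, no tagging could satisfy rule 2; so word 2 is Prep.
If word 3 were Det, no tagging could satisfy rule 4; so word 3 is Conj.
If word 4 were Det, no tagging could satisfy rule 4; so word 4 is Verb.
If word 7 were Det, no tagging could satisfy rule 1; so word 7 is Conj.
The unique satisfying tagging is: Conj Prep Conj Verb Conj Conj Conj.
Rule-by-rule: rule 1 satisfied; rule 2 satisfied; rule 3 satisfied; rule 4 satisfied; rule 5 satisfied.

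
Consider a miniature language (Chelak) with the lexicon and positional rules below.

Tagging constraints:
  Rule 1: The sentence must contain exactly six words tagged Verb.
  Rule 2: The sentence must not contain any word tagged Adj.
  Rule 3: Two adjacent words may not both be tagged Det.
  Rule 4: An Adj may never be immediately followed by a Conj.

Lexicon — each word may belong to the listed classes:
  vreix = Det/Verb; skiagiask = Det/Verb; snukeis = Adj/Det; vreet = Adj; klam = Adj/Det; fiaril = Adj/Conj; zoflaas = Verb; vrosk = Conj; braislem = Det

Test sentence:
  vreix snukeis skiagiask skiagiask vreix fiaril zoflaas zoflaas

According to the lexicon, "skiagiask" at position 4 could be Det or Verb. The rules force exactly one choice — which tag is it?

Verb

Candidates per position — 1:vreix {Det,Verb}; 2:snukeis {Adj,Det}; 3:skiagiask {Det,Verb}; 4:skiagiask {Det,Verb}; 5:vreix {Det,Verb}; 6:fiaril {Adj,Conj}; 7:zoflaas {Verb}; 8:zoflaas {Verb}.
If word 1 were Det, no tagging could satisfy rule 1; so word 1 is Verb.
If word 2 were Adj, no tagging could satisfy rule 2; so word 2 is Det.
If word 3 were Det, no tagging could satisfy rule 1; so word 3 is Verb.
If word 4 were Det, no tagging could satisfy rule 1; so word 4 is Verb.
If word 5 were Det, no tagging could satisfy rule 1; so word 5 is Verb.
If word 6 were Adj, no tagging could satisfy rule 2; so word 6 is Conj.
The only consistent sequence is: Verb Det Verb Verb Verb Conj Verb Verb.
Verifying each rule — rule 1 ok; rule 2 ok; rule 3 ok; rule 4 ok.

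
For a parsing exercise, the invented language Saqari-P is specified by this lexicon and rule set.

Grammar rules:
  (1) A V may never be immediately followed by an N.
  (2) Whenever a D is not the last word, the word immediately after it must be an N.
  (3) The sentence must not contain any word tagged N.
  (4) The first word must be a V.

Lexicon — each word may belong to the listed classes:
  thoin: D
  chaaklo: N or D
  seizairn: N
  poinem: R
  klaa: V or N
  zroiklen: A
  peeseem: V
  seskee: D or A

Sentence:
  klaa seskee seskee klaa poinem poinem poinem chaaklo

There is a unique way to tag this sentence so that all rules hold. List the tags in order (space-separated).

V A A V R R R D

Candidates per position — 1:klaa {V,N}; 2:seskee {D,A}; 3:seskee {D,A}; 4:klaa {V,N}; 5:poinem {R}; 6:poinem {R}; 7:poinem {R}; 8:chaaklo {N,D}.
Position 1: N is ruled out by rule 3; that leaves V.
Position 2: D is ruled out by rule 2; that leaves A.
Position 4: N is ruled out by rule 3; that leaves V.
Position 8: N is ruled out by rule 3; that leaves D.
Position 3: D is ruled out by rule 2; that leaves A.
So the tagging must be: V A A V R R R D.
Check: rule 1 ok; rule 2 ok; rule 3 ok; rule 4 ok.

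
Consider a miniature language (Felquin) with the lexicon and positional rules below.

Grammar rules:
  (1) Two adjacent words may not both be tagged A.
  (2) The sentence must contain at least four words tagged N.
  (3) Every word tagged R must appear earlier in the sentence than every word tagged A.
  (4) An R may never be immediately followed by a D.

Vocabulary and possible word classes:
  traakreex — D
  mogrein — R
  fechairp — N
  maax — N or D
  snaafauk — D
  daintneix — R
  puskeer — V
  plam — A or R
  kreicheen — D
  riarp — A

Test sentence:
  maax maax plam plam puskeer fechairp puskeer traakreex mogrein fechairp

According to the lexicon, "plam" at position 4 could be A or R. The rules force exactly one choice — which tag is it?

Candidates per position — 1:maax {N,D}; 2:maax {N,D}; 3:plam {A,R}; 4:plam {A,R}; 5:puskeer {V}; 6:fechairp {N}; 7:puskeer {V}; 8:traakreex {D}; 9:mogrein {R}; 10:fechairp {N}.
Position 1: D is ruled out by rule 2; that leaves N.
Position 2: D is ruled out by rule 2; that leaves N.
Position 3: A is ruled out by rule 3; that leaves R.
Position 4: A is ruled out by rule 3; that leaves R.
The only consistent sequence is: N N R R V N V D R N.
Verifying each rule — rule 1 ✓; rule 2 ✓; rule 3 ✓; rule 4 ✓.

R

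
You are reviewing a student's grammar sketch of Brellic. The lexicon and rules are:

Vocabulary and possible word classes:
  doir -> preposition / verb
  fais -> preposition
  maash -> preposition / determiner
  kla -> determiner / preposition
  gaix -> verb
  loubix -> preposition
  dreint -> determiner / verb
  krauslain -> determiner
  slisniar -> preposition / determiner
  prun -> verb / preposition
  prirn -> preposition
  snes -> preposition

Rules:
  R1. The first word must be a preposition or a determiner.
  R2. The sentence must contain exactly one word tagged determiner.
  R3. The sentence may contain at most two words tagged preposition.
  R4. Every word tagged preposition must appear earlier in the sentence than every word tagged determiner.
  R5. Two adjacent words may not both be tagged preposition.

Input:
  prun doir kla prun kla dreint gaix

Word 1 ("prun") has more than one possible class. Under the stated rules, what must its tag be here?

preposition

Candidates per position — 1:prun {verb,preposition}; 2:doir {preposition,verb}; 3:kla {determiner,preposition}; 4:prun {verb,preposition}; 5:kla {determiner,preposition}; 6:dreint {determiner,verb}; 7:gaix {verb}.
Position 1: verb is ruled out by rule 1; that leaves preposition.
Position 2: preposition is ruled out by rule 5; that leaves verb.
The remaining ambiguous positions (3, 4, 5, 6) are resolved jointly — only one combination satisfies every rule.
The unique satisfying tagging is: preposition verb preposition verb determiner verb verb.
Checking: rule 1 ✓; rule 2 ✓; rule 3 ✓; rule 4 ✓; rule 5 ✓.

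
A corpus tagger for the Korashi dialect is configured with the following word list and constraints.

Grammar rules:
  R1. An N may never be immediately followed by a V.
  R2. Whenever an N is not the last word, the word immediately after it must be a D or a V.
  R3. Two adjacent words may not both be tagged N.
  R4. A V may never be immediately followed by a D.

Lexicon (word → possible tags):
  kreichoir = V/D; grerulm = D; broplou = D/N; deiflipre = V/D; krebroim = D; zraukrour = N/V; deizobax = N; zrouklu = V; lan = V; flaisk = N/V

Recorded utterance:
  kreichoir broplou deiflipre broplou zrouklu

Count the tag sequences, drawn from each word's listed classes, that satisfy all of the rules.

Candidates per position — 1:kreichoir {V,D}; 2:broplou {D,N}; 3:deiflipre {V,D}; 4:broplou {D,N}; 5:zrouklu {V}.
There are 16 candidate sequences in total.
The sequences that satisfy every rule: V N D D V; D D D D V; D N D D V.
Count = 3.

3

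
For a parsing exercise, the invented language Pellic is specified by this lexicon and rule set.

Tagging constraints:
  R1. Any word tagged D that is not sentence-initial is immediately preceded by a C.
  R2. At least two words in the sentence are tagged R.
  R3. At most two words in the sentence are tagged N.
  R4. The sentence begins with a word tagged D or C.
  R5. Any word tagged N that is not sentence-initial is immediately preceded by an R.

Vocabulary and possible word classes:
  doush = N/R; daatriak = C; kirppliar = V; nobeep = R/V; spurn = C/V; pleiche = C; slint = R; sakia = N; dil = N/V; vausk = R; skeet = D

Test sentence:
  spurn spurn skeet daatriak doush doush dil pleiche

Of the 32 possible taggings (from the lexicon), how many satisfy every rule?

Candidates per position — 1:spurn {C,V}; 2:spurn {C,V}; 3:skeet {D}; 4:daatriak {C}; 5:doush {N,R}; 6:doush {N,R}; 7:dil {N,V}; 8:pleiche {C}.
There are 32 candidate sequences in total.
The sequences that satisfy every rule: C C D C R R N C; C C D C R R V C.
Count = 2.

2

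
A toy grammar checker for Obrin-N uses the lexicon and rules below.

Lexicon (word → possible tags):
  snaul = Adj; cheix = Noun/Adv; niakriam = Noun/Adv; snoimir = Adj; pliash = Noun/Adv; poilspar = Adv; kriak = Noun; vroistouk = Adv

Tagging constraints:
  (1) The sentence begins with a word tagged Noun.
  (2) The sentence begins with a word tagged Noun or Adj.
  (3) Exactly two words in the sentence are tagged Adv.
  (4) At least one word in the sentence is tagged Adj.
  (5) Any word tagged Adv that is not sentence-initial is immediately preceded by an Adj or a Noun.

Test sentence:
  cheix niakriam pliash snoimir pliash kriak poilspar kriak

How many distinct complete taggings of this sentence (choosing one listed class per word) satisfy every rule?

3

Candidates per position — 1:cheix {Noun,Adv}; 2:niakriam {Noun,Adv}; 3:pliash {Noun,Adv}; 4:snoimir {Adj}; 5:pliash {Noun,Adv}; 6:kriak {Noun}; 7:poilspar {Adv}; 8:kriak {Noun}.
There are 16 candidate sequences in total.
The sequences that satisfy every rule: Noun Noun Noun Adj Adv Noun Adv Noun; Noun Noun Adv Adj Noun Noun Adv Noun; Noun Adv Noun Adj Noun Noun Adv Noun.
Count = 3.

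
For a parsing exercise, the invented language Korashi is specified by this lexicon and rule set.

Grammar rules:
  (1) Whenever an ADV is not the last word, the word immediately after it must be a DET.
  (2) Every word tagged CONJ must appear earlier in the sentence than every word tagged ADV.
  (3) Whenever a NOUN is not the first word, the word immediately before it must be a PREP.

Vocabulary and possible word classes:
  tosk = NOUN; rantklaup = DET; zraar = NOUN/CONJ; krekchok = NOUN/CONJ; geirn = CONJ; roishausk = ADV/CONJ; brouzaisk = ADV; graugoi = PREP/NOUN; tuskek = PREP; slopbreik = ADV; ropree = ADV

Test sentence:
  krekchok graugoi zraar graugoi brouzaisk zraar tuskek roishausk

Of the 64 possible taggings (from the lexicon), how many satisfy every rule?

0

Candidates per position — 1:krekchok {NOUN,CONJ}; 2:graugoi {PREP,NOUN}; 3:zraar {NOUN,CONJ}; 4:graugoi {PREP,NOUN}; 5:brouzaisk {ADV}; 6:zraar {NOUN,CONJ}; 7:tuskek {PREP}; 8:roishausk {ADV,CONJ}.
There are 64 candidate sequences in total.
Rule 1 cannot be satisfied by any choice of tags from the lexicon.
So there is no consistent tagging.
Count = 0.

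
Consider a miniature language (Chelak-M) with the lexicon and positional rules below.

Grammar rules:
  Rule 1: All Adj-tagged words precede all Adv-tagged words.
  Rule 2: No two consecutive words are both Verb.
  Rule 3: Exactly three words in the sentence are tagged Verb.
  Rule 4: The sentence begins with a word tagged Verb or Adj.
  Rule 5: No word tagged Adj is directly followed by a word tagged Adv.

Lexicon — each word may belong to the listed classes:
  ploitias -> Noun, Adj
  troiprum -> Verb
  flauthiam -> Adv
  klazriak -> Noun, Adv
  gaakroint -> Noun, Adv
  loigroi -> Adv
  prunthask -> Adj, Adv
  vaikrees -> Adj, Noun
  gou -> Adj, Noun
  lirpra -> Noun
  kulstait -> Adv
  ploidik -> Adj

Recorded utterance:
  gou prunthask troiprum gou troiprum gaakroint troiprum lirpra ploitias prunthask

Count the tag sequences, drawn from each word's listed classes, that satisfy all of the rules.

Candidates per position — 1:gou {Adj,Noun}; 2:prunthask {Adj,Adv}; 3:troiprum {Verb}; 4:gou {Adj,Noun}; 5:troiprum {Verb}; 6:gaakroint {Noun,Adv}; 7:troiprum {Verb}; 8:lirpra {Noun}; 9:ploitias {Noun,Adj}; 10:prunthask {Adj,Adv}.
There are 64 candidate sequences in total.
Checking each against the rules leaves 8 sequences.
Count = 8.

8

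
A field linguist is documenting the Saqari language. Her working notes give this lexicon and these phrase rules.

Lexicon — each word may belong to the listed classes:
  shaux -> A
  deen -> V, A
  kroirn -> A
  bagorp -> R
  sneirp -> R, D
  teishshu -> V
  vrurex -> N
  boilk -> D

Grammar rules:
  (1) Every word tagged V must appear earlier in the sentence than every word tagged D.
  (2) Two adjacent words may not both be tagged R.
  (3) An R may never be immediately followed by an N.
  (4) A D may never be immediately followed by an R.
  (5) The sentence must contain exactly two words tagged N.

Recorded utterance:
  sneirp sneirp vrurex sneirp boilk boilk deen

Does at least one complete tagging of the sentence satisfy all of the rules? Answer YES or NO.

Candidates per position — 1:sneirp {R,D}; 2:sneirp {R,D}; 3:vrurex {N}; 4:sneirp {R,D}; 5:boilk {D}; 6:boilk {D}; 7:deen {V,A}.
Rule 5 cannot be satisfied by any choice of tags from the lexicon.
So there is no consistent tagging.

NO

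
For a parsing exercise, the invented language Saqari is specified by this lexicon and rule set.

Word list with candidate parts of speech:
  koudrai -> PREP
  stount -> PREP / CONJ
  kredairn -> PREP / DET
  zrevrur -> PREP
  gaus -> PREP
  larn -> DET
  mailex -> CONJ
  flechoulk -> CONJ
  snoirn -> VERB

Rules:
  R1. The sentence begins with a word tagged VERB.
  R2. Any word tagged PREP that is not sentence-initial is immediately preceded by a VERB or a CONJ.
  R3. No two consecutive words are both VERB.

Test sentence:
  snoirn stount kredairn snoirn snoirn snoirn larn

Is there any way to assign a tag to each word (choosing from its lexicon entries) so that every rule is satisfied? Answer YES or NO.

Candidates per position — 1:snoirn {VERB}; 2:stount {PREP,CONJ}; 3:kredairn {PREP,DET}; 4:snoirn {VERB}; 5:snoirn {VERB}; 6:snoirn {VERB}; 7:larn {DET}.
Rule 3 cannot be satisfied by any choice of tags from the lexicon.
So there is no consistent tagging.

NO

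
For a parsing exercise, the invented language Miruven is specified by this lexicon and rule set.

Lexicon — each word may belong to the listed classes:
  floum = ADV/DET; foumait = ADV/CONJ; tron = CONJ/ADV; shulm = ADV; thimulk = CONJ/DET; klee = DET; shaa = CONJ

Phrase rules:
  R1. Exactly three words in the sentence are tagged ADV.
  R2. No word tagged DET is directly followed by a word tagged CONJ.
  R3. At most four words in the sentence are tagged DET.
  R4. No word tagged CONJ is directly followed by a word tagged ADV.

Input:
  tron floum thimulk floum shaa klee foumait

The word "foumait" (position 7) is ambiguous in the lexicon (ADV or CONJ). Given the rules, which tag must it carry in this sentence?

Candidates per position — 1:tron {CONJ,ADV}; 2:floum {ADV,DET}; 3:thimulk {CONJ,DET}; 4:floum {ADV,DET}; 5:shaa {CONJ}; 6:klee {DET}; 7:foumait {ADV,CONJ}.
If word 4 were DET, no tagging could satisfy rule 2; so word 4 is ADV.
If word 7 were CONJ, no tagging could satisfy rule 2; so word 7 is ADV.
If word 3 were CONJ, no tagging could satisfy rule 4; so word 3 is DET.
The remaining ambiguous positions (1, 2) are resolved jointly — only one combination satisfies every rule.
That leaves exactly one tagging: ADV DET DET ADV CONJ DET ADV.
Rule-by-rule: rule 1 holds; rule 2 holds; rule 3 holds; rule 4 holds.

ADV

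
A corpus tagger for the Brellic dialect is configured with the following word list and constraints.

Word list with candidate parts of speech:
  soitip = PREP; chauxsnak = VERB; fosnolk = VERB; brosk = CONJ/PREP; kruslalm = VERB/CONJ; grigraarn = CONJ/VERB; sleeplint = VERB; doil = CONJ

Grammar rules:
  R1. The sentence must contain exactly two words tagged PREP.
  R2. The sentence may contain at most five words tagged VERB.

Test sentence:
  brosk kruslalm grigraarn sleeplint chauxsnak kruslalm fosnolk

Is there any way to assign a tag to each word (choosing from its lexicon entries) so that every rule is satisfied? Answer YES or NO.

NO

Candidates per position — 1:brosk {CONJ,PREP}; 2:kruslalm {VERB,CONJ}; 3:grigraarn {CONJ,VERB}; 4:sleeplint {VERB}; 5:chauxsnak {VERB}; 6:kruslalm {VERB,CONJ}; 7:fosnolk {VERB}.
Rule 1 cannot be satisfied by any choice of tags from the lexicon.
So there is no consistent tagging.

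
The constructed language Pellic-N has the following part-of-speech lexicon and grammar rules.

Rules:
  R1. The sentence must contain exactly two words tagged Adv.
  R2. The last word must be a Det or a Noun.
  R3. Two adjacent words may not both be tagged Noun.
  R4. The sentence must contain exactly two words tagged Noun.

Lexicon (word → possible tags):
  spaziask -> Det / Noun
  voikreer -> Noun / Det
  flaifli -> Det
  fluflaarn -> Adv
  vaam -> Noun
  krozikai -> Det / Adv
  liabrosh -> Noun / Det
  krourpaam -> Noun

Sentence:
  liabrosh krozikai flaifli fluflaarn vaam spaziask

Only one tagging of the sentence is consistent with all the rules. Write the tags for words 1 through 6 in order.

Noun Adv Det Adv Noun Det

Candidates per position — 1:liabrosh {Noun,Det}; 2:krozikai {Det,Adv}; 3:flaifli {Det}; 4:fluflaarn {Adv}; 5:vaam {Noun}; 6:spaziask {Det,Noun}.
At position 2, choosing Det makes rule 1 impossible to satisfy; hence Adv.
At position 6, choosing Noun makes rule 3 impossible to satisfy; hence Det.
At position 1, choosing Det makes rule 4 impossible to satisfy; hence Noun.
The only consistent sequence is: Noun Adv Det Adv Noun Det.
Check: rule 1 ✓; rule 2 ✓; rule 3 ✓; rule 4 ✓.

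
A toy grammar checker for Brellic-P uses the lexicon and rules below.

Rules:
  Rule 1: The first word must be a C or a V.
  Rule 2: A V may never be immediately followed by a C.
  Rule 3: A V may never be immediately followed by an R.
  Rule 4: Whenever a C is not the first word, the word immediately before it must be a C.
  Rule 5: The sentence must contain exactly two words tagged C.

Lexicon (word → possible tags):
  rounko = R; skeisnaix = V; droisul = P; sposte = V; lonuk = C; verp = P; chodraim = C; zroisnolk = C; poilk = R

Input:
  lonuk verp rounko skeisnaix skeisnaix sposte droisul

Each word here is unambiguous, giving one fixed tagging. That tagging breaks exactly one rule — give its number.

5

Fixed tagging: C P R V V V P.
Checking each rule: R1 ok, R2 ok, R3 ok, R4 ok, R5 fails.
Only rule 5 fails.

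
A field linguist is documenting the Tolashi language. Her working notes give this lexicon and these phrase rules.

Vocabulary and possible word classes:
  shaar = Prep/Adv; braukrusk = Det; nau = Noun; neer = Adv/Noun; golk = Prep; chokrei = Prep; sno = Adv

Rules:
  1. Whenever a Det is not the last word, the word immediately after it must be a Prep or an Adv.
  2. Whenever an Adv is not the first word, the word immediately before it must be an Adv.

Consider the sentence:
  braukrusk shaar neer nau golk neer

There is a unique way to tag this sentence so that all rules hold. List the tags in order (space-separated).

Det Prep Noun Noun Prep Noun

Candidates per position — 1:braukrusk {Det}; 2:shaar {Prep,Adv}; 3:neer {Adv,Noun}; 4:nau {Noun}; 5:golk {Prep}; 6:neer {Adv,Noun}.
At position 2, choosing Adv makes rule 2 impossible to satisfy; hence Prep.
At position 3, choosing Adv makes rule 2 impossible to satisfy; hence Noun.
At position 6, choosing Adv makes rule 2 impossible to satisfy; hence Noun.
The unique satisfying tagging is: Det Prep Noun Noun Prep Noun.
Verifying each rule — rule 1 ok; rule 2 ok.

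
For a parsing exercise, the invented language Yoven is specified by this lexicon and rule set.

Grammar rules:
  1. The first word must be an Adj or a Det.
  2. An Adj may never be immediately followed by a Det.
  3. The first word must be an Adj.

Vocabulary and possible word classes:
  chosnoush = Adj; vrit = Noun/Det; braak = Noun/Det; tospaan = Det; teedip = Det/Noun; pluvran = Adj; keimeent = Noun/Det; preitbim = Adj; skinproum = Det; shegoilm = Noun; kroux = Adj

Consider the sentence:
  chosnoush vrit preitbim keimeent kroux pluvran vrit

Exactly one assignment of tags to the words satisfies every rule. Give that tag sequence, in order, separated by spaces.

Candidates per position — 1:chosnoush {Adj}; 2:vrit {Noun,Det}; 3:preitbim {Adj}; 4:keimeent {Noun,Det}; 5:kroux {Adj}; 6:pluvran {Adj}; 7:vrit {Noun,Det}.
Position 2: Det is ruled out by rule 2; that leaves Noun.
Position 4: Det is ruled out by rule 2; that leaves Noun.
Position 7: Det is ruled out by rule 2; that leaves Noun.
That leaves exactly one tagging: Adj Noun Adj Noun Adj Adj Noun.
Checking: rule 1 ✓; rule 2 ✓; rule 3 ✓.

Adj Noun Adj Noun Adj Adj Noun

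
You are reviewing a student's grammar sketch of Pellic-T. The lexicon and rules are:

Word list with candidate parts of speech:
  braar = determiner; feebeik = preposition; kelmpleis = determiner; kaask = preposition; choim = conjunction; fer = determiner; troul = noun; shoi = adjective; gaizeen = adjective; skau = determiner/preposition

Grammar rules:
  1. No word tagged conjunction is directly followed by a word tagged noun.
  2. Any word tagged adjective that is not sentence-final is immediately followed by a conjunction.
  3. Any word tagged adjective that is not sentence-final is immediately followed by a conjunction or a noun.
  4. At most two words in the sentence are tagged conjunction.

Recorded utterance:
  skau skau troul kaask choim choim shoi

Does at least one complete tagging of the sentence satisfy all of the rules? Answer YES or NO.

YES

Candidates per position — 1:skau {determiner,preposition}; 2:skau {determiner,preposition}; 3:troul {noun}; 4:kaask {preposition}; 5:choim {conjunction}; 6:choim {conjunction}; 7:shoi {adjective}.
One satisfying assignment: determiner determiner noun preposition conjunction conjunction adjective.
Rule-by-rule: rule 1 ok; rule 2 ok; rule 3 ok; rule 4 ok.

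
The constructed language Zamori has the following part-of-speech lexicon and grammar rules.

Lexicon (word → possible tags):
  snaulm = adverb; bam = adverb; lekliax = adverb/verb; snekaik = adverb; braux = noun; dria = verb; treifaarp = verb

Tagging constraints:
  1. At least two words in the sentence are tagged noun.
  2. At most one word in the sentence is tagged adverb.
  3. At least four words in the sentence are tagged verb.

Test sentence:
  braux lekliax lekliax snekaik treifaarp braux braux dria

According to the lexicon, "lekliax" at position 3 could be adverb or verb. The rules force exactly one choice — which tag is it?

Candidates per position — 1:braux {noun}; 2:lekliax {adverb,verb}; 3:lekliax {adverb,verb}; 4:snekaik {adverb}; 5:treifaarp {verb}; 6:braux {noun}; 7:braux {noun}; 8:dria {verb}.
Word 2 cannot be adverb — rule 2 would then fail for every completion. It is verb.
Word 3 cannot be adverb — rule 2 would then fail for every completion. It is verb.
So the tagging must be: noun verb verb adverb verb noun noun verb.
Checking: rule 1 ok; rule 2 ok; rule 3 ok.

verb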